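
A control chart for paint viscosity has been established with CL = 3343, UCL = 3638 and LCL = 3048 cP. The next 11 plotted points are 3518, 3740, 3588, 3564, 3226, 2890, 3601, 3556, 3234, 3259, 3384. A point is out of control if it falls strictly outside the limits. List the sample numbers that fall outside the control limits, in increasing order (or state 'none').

Compare each point to [3048, 3638]: sample 2 = 3740 > UCL; sample 6 = 2890 < LCL.

2, 6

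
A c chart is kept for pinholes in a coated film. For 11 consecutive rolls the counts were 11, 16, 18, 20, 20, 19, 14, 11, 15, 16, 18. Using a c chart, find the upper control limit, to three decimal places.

28.250

c̄ = (11 + 16 + 18 + 20 + 20 + 19 + 14 + 11 + 15 + 16 + 18) / 11 = 178 / 11 = 16.1818
UCL = c̄ + 3√c̄ = 16.1818 + 3 × √16.1818 = 16.1818 + 3 × 4.0227 = 28.2498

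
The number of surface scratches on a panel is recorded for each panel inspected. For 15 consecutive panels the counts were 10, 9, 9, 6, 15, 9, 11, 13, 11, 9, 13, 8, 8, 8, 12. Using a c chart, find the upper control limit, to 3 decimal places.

19.585

c̄ = (10 + 9 + 9 + 6 + 15 + 9 + 11 + 13 + 11 + 9 + 13 + 8 + 8 + 8 + 12) / 15 = 151 / 15 = 10.0667
UCL = c̄ + 3√c̄ = 10.0667 + 3 × √10.0667 = 10.0667 + 3 × 3.1728 = 19.5851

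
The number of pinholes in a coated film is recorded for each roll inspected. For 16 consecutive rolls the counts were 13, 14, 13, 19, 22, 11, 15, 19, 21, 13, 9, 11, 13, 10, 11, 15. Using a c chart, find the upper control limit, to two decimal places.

c̄ = (13 + 14 + 13 + 19 + 22 + 11 + 15 + 19 + 21 + 13 + 9 + 11 + 13 + 10 + 11 + 15) / 16 = 229 / 16 = 14.3125
UCL = c̄ + 3√c̄ = 14.3125 + 3 × √14.3125 = 14.3125 + 3 × 3.7832 = 25.6621

25.66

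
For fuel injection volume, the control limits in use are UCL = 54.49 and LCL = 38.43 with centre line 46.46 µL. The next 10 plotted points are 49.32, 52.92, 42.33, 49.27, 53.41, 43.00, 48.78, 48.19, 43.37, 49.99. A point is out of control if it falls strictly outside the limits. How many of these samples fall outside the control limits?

All 10 points lie within [38.43, 54.49].

0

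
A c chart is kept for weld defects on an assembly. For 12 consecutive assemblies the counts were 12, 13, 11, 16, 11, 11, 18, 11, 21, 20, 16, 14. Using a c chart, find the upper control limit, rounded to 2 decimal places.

c̄ = (12 + 13 + 11 + 16 + 11 + 11 + 18 + 11 + 21 + 20 + 16 + 14) / 12 = 174 / 12 = 14.5000
UCL = c̄ + 3√c̄ = 14.5000 + 3 × √14.5000 = 14.5000 + 3 × 3.8079 = 25.9237

25.92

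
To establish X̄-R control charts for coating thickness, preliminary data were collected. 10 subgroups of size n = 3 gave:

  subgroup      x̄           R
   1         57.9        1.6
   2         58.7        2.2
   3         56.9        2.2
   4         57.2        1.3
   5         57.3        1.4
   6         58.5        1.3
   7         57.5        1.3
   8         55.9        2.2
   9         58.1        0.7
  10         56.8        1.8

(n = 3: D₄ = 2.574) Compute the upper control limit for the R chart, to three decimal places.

4.118

R̄ = (1.6 + 2.2 + 2.2 + 1.3 + 1.4 + 1.3 + 1.3 + 2.2 + 0.7 + 1.8) / 10 = 16.0000 / 10 = 1.6000
UCL_R = D₄·R̄ = 2.574 × 1.6000 = 4.1184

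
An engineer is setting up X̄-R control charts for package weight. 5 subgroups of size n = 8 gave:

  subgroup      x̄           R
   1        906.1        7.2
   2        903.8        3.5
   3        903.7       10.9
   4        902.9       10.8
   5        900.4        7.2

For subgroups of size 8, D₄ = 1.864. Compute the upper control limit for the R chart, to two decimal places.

14.76

R̄ = (7.2 + 3.5 + 10.9 + 10.8 + 7.2) / 5 = 39.6000 / 5 = 7.9200
UCL_R = D₄·R̄ = 1.864 × 7.9200 = 14.7629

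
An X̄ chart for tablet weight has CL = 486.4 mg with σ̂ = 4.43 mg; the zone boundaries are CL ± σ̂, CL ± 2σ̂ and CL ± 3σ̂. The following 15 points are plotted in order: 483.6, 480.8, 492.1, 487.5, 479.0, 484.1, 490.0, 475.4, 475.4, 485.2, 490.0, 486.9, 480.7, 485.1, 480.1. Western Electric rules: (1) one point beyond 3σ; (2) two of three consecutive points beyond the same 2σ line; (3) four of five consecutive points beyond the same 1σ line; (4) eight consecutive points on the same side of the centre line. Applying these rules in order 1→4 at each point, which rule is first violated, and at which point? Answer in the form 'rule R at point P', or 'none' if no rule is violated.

rule 2 at point 9

Zone of each point (C = within 1σ̂, B = 1σ̂–2σ̂, A = 2σ̂–3σ̂, * = beyond 3σ̂; sign = side of CL): 1:-C, 2:-B, 3:+B, 4:+C, 5:-B, 6:-C, 7:+C, 8:-A, 9:-A, 10:-C, 11:+C, 12:+C, 13:-B, 14:-C, 15:-B
Rule 2 (two of three consecutive points beyond the same 2σ limit) is satisfied at point 9.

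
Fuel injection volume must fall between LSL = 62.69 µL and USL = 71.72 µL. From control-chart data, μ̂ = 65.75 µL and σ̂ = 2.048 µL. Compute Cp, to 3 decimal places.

0.735

Cp = (USL − LSL) / (6σ̂) = (71.72 − 62.69) / (6 × 2.048) = 9.0300 / 12.2880 = 0.7349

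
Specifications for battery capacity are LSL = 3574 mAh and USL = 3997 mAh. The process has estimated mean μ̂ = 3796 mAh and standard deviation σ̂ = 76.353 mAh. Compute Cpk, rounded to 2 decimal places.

Cpu = (USL − μ̂) / (3σ̂) = (3997 − 3796) / (3 × 76.353) = 0.8775; Cpl = (μ̂ − LSL) / (3σ̂) = (3796 − 3574) / (3 × 76.353) = 0.9692; Cpk = min(Cpu, Cpl) = 0.8775

0.88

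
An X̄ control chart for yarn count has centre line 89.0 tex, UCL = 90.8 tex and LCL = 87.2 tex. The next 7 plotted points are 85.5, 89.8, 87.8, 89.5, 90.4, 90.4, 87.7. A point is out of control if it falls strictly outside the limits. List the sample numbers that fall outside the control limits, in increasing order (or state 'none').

Compare each point to [87.2, 90.8]: sample 1 = 85.5 < LCL.

1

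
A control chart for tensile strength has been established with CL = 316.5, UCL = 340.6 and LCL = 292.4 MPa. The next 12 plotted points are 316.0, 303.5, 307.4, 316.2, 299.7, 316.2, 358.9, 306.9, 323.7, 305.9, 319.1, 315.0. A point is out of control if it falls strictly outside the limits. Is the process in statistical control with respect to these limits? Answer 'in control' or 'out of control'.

Compare each point to [292.4, 340.6]: sample 7 = 358.9 > UCL.

out of control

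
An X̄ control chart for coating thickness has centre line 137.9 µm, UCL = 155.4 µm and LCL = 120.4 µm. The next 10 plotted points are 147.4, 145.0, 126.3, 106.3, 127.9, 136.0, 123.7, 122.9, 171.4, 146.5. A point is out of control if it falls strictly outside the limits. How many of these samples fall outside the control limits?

Compare each point to [120.4, 155.4]: sample 4 = 106.3 < LCL; sample 9 = 171.4 > UCL.

2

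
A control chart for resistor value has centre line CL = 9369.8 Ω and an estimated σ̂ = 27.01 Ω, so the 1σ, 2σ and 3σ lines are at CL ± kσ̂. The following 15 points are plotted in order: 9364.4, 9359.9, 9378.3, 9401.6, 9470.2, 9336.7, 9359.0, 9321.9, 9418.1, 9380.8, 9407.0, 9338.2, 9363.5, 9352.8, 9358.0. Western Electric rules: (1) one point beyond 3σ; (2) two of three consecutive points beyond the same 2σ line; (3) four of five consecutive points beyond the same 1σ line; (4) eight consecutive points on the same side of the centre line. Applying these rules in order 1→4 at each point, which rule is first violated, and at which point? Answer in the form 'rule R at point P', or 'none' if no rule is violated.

rule 1 at point 5

Zone of each point (C = within 1σ̂, B = 1σ̂–2σ̂, A = 2σ̂–3σ̂, * = beyond 3σ̂; sign = side of CL): 1:-C, 2:-C, 3:+C, 4:+B, 5:+*, 6:-B, 7:-C, 8:-B, 9:+B, 10:+C, 11:+B, 12:-B, 13:-C, 14:-C, 15:-C
Rule 1 (one point beyond the 3σ limits) is satisfied at point 5.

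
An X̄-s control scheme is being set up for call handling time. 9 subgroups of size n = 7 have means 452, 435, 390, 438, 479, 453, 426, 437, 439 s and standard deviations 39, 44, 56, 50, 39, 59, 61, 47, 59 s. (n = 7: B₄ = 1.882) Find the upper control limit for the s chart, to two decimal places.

s̄ = (39 + 44 + 56 + 50 + 39 + 59 + 61 + 47 + 59) / 9 = 50.4444
UCL_s = B₄·s̄ = 1.882 × 50.4444 = 94.9364

94.94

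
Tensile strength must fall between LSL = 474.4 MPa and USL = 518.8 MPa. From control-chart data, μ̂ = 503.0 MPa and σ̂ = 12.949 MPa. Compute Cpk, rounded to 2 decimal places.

0.41

Cpu = (USL − μ̂) / (3σ̂) = (518.8 − 503.0) / (3 × 12.949) = 0.4067; Cpl = (μ̂ − LSL) / (3σ̂) = (503.0 − 474.4) / (3 × 12.949) = 0.7362; Cpk = min(Cpu, Cpl) = 0.4067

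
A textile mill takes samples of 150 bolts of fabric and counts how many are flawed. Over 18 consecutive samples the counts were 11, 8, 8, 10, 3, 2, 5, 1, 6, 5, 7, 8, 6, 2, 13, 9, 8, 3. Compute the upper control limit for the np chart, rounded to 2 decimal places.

13.81

p̄ = Σdᵢ / (k·n) = 115 / (18 × 150) = 0.04259
UCL = np̄ + 3·√(np̄(1−p̄)) = 6.3889 + 3 × √(6.3889×0.95741) = 6.3889 + 3 × 2.4732 = 13.8085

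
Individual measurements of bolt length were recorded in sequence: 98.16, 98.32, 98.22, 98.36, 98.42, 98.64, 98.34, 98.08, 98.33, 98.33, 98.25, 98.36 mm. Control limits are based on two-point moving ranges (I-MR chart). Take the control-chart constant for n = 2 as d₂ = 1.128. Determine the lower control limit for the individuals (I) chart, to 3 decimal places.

X̄ = (98.16 + 98.32 + 98.22 + 98.36 + 98.42 + 98.64 + 98.34 + 98.08 + 98.33 + 98.33 + 98.25 + 98.36) / 12 = 98.3175
Moving ranges: 0.16, 0.10, 0.14, 0.06, 0.22, 0.30, 0.26, 0.25, 0.00, 0.08, 0.11; M̄R̄ = 1.6800 / 11 = 0.1527
LCL = X̄ − 3·M̄R̄/d₂ = 98.3175 − 3 × 0.1527 / 1.128 = 97.9113

97.911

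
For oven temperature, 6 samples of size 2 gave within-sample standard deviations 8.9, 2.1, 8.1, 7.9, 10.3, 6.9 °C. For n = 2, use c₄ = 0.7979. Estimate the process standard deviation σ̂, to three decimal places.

9.233

s̄ = (8.9 + 2.1 + 8.1 + 7.9 + 10.3 + 6.9) / 6 = 7.3667
σ̂ = s̄ / c₄ = 7.3667 / 0.7979 = 9.2326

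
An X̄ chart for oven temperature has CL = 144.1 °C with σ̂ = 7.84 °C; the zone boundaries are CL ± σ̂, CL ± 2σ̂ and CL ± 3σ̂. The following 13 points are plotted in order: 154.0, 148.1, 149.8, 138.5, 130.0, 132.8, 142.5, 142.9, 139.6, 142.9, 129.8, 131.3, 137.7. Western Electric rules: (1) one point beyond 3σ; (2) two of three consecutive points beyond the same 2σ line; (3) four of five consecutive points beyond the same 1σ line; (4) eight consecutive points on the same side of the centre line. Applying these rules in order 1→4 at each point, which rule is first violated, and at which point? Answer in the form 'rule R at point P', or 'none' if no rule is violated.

rule 4 at point 11

Zone of each point (C = within 1σ̂, B = 1σ̂–2σ̂, A = 2σ̂–3σ̂, * = beyond 3σ̂; sign = side of CL): 1:+B, 2:+C, 3:+C, 4:-C, 5:-B, 6:-B, 7:-C, 8:-C, 9:-C, 10:-C, 11:-B, 12:-B, 13:-C
Rule 4 (eight consecutive points on the same side of the centre line) is satisfied at point 11.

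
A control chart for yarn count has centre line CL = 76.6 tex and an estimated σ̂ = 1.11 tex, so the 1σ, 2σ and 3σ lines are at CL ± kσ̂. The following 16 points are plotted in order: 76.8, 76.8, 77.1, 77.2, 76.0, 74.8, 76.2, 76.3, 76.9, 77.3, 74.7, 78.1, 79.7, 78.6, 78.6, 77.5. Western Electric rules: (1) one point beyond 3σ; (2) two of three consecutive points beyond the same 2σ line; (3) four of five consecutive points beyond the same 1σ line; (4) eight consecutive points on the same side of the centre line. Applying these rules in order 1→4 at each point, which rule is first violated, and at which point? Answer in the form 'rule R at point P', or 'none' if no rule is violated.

rule 3 at point 15

Zone of each point (C = within 1σ̂, B = 1σ̂–2σ̂, A = 2σ̂–3σ̂, * = beyond 3σ̂; sign = side of CL): 1:+C, 2:+C, 3:+C, 4:+C, 5:-C, 6:-B, 7:-C, 8:-C, 9:+C, 10:+C, 11:-B, 12:+B, 13:+A, 14:+B, 15:+B, 16:+C
Rule 3 (four of five consecutive points beyond the same 1σ limit) is satisfied at point 15.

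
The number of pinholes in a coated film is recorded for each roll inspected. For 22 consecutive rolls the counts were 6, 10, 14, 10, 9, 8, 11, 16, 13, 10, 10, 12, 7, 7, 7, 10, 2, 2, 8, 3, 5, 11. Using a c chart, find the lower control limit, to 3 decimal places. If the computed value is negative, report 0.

c̄ = (6 + 10 + 14 + 10 + 9 + 8 + 11 + 16 + 13 + 10 + 10 + 12 + 7 + 7 + 7 + 10 + 2 + 2 + 8 + 3 + 5 + 11) / 22 = 191 / 22 = 8.6818
LCL = c̄ − 3√c̄ = 8.6818 − 3 × 2.9465 = -0.1577 → 0 (cannot be negative)

0.000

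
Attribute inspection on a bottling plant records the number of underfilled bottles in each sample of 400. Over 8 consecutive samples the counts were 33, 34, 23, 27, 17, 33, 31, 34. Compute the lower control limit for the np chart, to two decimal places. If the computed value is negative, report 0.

p̄ = Σdᵢ / (k·n) = 232 / (8 × 400) = 0.07250
LCL = np̄ − 3·√(np̄(1−p̄)) = 29.0000 − 3 × 5.1863 = 13.4412

13.44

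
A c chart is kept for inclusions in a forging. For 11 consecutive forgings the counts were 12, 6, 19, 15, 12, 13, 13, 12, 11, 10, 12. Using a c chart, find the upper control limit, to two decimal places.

22.78

c̄ = (12 + 6 + 19 + 15 + 12 + 13 + 13 + 12 + 11 + 10 + 12) / 11 = 135 / 11 = 12.2727
UCL = c̄ + 3√c̄ = 12.2727 + 3 × √12.2727 = 12.2727 + 3 × 3.5032 = 22.7825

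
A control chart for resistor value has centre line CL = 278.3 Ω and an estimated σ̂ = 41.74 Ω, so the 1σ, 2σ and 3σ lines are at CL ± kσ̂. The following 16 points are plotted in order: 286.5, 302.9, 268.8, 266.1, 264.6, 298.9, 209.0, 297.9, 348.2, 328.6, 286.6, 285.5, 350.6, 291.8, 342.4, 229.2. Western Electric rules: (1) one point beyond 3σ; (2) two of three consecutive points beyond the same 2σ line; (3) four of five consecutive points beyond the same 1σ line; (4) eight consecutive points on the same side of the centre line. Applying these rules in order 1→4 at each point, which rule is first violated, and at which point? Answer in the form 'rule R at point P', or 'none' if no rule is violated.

rule 4 at point 15

Zone of each point (C = within 1σ̂, B = 1σ̂–2σ̂, A = 2σ̂–3σ̂, * = beyond 3σ̂; sign = side of CL): 1:+C, 2:+C, 3:-C, 4:-C, 5:-C, 6:+C, 7:-B, 8:+C, 9:+B, 10:+B, 11:+C, 12:+C, 13:+B, 14:+C, 15:+B, 16:-B
Rule 4 (eight consecutive points on the same side of the centre line) is satisfied at point 15.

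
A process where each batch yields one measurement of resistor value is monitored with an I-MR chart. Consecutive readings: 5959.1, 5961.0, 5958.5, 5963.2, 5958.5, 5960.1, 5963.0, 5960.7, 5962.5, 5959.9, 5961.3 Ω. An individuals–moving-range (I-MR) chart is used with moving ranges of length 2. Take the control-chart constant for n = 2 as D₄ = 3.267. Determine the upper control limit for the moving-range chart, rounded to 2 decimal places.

Moving ranges: 1.9, 2.5, 4.7, 4.7, 1.6, 2.9, 2.3, 1.8, 2.6, 1.4; M̄R̄ = 26.4000 / 10 = 2.6400
UCL_MR = D₄·M̄R̄ = 3.267 × 2.6400 = 8.6249

8.62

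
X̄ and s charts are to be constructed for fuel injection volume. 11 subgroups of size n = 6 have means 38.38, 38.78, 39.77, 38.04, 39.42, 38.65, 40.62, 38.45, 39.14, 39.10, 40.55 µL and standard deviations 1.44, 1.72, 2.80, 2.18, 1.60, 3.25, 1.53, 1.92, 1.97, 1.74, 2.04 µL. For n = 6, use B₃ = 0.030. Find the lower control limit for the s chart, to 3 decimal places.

0.061

s̄ = (1.44 + 1.72 + 2.80 + 2.18 + 1.60 + 3.25 + 1.53 + 1.92 + 1.97 + 1.74 + 2.04) / 11 = 2.0173
LCL_s = B₃·s̄ = 0.030 × 2.0173 = 0.0605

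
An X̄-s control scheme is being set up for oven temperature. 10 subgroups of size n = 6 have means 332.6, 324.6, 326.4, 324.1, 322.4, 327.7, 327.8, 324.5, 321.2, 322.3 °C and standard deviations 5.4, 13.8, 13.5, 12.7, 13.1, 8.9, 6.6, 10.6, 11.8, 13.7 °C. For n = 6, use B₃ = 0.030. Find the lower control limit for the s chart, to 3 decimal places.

0.330

s̄ = (5.4 + 13.8 + 13.5 + 12.7 + 13.1 + 8.9 + 6.6 + 10.6 + 11.8 + 13.7) / 10 = 11.0100
LCL_s = B₃·s̄ = 0.030 × 11.0100 = 0.3303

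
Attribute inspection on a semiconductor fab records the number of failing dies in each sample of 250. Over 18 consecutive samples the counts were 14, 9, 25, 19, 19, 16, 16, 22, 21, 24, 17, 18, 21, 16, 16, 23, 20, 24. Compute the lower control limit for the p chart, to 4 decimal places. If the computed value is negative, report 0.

p̄ = Σdᵢ / (k·n) = 340 / (18 × 250) = 0.07556
LCL = p̄ − 3·√(p̄(1−p̄)/n) = 0.07556 − 3 × 0.01671 = 0.02541

0.0254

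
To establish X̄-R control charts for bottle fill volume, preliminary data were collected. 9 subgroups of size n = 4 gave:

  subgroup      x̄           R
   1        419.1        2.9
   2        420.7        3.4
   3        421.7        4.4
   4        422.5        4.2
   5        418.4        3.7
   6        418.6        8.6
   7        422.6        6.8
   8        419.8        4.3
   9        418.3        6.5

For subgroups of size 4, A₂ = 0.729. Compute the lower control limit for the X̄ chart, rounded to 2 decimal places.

X̄̄ = (419.1 + 420.7 + 421.7 + 422.5 + 418.4 + 418.6 + 422.6 + 419.8 + 418.3) / 9 = 3781.7000 / 9 = 420.1889
R̄ = (2.9 + 3.4 + 4.4 + 4.2 + 3.7 + 8.6 + 6.8 + 4.3 + 6.5) / 9 = 44.8000 / 9 = 4.9778
LCL = X̄̄ − A₂·R̄ = 420.1889 − 0.729 × 4.9778 = 416.5601

416.56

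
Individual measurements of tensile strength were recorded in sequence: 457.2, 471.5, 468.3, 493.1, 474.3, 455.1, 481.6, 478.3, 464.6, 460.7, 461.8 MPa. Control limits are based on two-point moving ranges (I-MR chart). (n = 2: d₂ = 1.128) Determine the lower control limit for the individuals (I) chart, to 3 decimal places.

435.426

X̄ = (457.2 + 471.5 + 468.3 + 493.1 + 474.3 + 455.1 + 481.6 + 478.3 + 464.6 + 460.7 + 461.8) / 11 = 469.6818
Moving ranges: 14.3, 3.2, 24.8, 18.8, 19.2, 26.5, 3.3, 13.7, 3.9, 1.1; M̄R̄ = 128.8000 / 10 = 12.8800
LCL = X̄ − 3·M̄R̄/d₂ = 469.6818 − 3 × 12.8800 / 1.128 = 435.4265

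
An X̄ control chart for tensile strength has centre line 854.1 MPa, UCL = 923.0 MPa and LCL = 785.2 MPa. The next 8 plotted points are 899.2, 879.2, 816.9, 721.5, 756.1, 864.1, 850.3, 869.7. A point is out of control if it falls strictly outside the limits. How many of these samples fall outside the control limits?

Compare each point to [785.2, 923.0]: sample 4 = 721.5 < LCL; sample 5 = 756.1 < LCL.

2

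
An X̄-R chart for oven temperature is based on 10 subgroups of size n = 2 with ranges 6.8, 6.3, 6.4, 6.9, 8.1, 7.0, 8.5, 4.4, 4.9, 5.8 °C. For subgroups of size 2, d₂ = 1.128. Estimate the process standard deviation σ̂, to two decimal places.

5.77

R̄ = (6.8 + 6.3 + 6.4 + 6.9 + 8.1 + 7.0 + 8.5 + 4.4 + 4.9 + 5.8) / 10 = 6.5100
σ̂ = R̄ / d₂ = 6.5100 / 1.128 = 5.7713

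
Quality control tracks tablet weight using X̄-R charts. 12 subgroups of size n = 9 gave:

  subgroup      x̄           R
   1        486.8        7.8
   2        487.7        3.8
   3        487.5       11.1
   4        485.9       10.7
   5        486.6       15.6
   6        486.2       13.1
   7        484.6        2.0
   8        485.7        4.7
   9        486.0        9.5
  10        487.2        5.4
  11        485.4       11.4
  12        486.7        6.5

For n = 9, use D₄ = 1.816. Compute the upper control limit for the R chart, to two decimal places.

15.38

R̄ = (7.8 + 3.8 + 11.1 + 10.7 + 15.6 + 13.1 + 2.0 + 4.7 + 9.5 + 5.4 + 11.4 + 6.5) / 12 = 101.6000 / 12 = 8.4667
UCL_R = D₄·R̄ = 1.816 × 8.4667 = 15.3755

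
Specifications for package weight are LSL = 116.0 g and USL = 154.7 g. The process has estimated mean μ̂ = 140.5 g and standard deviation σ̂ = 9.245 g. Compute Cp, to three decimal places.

0.698

Cp = (USL − LSL) / (6σ̂) = (154.7 − 116.0) / (6 × 9.245) = 38.7000 / 55.4700 = 0.6977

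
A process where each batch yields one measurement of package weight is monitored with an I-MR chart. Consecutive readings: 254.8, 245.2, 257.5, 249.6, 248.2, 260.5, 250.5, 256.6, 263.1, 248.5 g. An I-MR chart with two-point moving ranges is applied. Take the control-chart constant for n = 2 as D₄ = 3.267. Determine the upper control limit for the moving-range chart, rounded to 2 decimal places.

29.29

Moving ranges: 9.6, 12.3, 7.9, 1.4, 12.3, 10.0, 6.1, 6.5, 14.6; M̄R̄ = 80.7000 / 9 = 8.9667
UCL_MR = D₄·M̄R̄ = 3.267 × 8.9667 = 29.2941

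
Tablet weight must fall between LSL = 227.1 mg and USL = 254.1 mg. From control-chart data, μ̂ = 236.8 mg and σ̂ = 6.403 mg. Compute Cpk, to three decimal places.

Cpu = (USL − μ̂) / (3σ̂) = (254.1 − 236.8) / (3 × 6.403) = 0.9006; Cpl = (μ̂ − LSL) / (3σ̂) = (236.8 − 227.1) / (3 × 6.403) = 0.5050; Cpk = min(Cpu, Cpl) = 0.5050

0.505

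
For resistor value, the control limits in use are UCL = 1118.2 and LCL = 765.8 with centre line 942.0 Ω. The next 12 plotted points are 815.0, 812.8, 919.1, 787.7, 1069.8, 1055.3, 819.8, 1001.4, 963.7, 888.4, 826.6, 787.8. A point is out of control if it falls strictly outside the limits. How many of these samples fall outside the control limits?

0

All 12 points lie within [765.8, 1118.2].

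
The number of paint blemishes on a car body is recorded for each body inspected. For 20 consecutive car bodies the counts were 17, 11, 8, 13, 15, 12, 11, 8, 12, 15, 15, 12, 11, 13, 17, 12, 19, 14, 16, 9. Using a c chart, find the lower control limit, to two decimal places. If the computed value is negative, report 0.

c̄ = (17 + 11 + 8 + 13 + 15 + 12 + 11 + 8 + 12 + 15 + 15 + 12 + 11 + 13 + 17 + 12 + 19 + 14 + 16 + 9) / 20 = 260 / 20 = 13.0000
LCL = c̄ − 3√c̄ = 13.0000 − 3 × 3.6056 = 2.1833

2.18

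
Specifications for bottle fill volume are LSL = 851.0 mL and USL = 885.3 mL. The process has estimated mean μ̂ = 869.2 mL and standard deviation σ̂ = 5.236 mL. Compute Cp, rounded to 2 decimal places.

1.09

Cp = (USL − LSL) / (6σ̂) = (885.3 − 851.0) / (6 × 5.236) = 34.3000 / 31.4160 = 1.0918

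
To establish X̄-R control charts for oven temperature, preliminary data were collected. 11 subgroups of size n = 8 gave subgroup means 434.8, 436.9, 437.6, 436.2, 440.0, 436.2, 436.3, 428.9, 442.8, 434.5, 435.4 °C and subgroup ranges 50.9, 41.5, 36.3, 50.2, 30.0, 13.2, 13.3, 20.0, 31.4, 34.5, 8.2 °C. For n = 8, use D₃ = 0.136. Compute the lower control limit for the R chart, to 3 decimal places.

R̄ = (50.9 + 41.5 + 36.3 + 50.2 + 30.0 + 13.2 + 13.3 + 20.0 + 31.4 + 34.5 + 8.2) / 11 = 329.5000 / 11 = 29.9545
LCL_R = D₃·R̄ = 0.136 × 29.9545 = 4.0738

4.074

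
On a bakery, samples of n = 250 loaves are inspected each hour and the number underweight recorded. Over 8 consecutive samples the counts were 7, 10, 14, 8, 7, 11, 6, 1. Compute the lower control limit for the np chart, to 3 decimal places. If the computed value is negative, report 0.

p̄ = Σdᵢ / (k·n) = 64 / (8 × 250) = 0.03200
LCL = np̄ − 3·√(np̄(1−p̄)) = 8.0000 − 3 × 2.7828 = -0.3484 → 0 (negative, so LCL = 0)

0.000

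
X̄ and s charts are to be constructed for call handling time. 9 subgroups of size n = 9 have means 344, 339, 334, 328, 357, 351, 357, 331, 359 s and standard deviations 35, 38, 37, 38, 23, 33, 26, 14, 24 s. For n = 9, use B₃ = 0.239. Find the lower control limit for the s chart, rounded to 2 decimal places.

7.12

s̄ = (35 + 38 + 37 + 38 + 23 + 33 + 26 + 14 + 24) / 9 = 29.7778
LCL_s = B₃·s̄ = 0.239 × 29.7778 = 7.1169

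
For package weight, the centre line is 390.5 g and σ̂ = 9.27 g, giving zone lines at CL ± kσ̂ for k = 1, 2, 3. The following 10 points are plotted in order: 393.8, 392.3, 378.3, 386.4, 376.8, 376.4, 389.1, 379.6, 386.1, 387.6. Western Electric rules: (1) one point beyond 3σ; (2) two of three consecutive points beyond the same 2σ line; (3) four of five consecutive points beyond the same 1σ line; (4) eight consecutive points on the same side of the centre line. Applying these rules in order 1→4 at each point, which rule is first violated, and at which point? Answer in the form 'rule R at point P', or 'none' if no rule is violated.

rule 4 at point 10

Zone of each point (C = within 1σ̂, B = 1σ̂–2σ̂, A = 2σ̂–3σ̂, * = beyond 3σ̂; sign = side of CL): 1:+C, 2:+C, 3:-B, 4:-C, 5:-B, 6:-B, 7:-C, 8:-B, 9:-C, 10:-C
Rule 4 (eight consecutive points on the same side of the centre line) is satisfied at point 10.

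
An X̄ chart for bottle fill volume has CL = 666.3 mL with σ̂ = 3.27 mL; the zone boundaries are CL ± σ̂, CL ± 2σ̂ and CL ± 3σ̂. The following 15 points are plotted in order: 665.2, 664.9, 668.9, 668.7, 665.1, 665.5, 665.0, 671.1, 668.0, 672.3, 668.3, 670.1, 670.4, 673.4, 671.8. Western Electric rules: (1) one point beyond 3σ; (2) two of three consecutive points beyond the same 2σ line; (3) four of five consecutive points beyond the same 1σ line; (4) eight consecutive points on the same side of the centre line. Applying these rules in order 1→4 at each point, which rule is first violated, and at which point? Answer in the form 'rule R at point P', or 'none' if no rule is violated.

rule 3 at point 14

Zone of each point (C = within 1σ̂, B = 1σ̂–2σ̂, A = 2σ̂–3σ̂, * = beyond 3σ̂; sign = side of CL): 1:-C, 2:-C, 3:+C, 4:+C, 5:-C, 6:-C, 7:-C, 8:+B, 9:+C, 10:+B, 11:+C, 12:+B, 13:+B, 14:+A, 15:+B
Rule 3 (four of five consecutive points beyond the same 1σ limit) is satisfied at point 14.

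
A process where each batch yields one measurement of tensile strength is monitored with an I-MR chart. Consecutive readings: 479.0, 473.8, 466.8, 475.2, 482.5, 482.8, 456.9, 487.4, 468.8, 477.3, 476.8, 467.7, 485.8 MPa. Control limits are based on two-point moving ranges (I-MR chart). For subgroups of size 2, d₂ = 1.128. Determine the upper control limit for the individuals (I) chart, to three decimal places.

X̄ = (479.0 + 473.8 + 466.8 + 475.2 + 482.5 + 482.8 + 456.9 + 487.4 + 468.8 + 477.3 + 476.8 + 467.7 + 485.8) / 13 = 475.4462
Moving ranges: 5.2, 7.0, 8.4, 7.3, 0.3, 25.9, 30.5, 18.6, 8.5, 0.5, 9.1, 18.1; M̄R̄ = 139.4000 / 12 = 11.6167
UCL = X̄ + 3·M̄R̄/d₂ = 475.4462 + 3 × 11.6167 / 1.128 = 506.3415

506.342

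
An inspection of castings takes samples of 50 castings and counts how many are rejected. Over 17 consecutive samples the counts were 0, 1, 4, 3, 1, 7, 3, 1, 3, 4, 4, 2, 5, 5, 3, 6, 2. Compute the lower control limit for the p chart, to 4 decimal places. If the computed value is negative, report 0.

0.0000

p̄ = Σdᵢ / (k·n) = 54 / (17 × 50) = 0.06353
LCL = p̄ − 3·√(p̄(1−p̄)/n) = 0.06353 − 3 × 0.03449 = -0.03995 → 0 (negative, so LCL = 0)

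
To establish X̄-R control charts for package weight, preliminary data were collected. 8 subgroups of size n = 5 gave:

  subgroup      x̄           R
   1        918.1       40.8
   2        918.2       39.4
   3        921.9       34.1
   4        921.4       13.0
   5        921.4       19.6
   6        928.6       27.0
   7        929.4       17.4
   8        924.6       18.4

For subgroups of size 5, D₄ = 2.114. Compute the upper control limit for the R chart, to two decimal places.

55.41

R̄ = (40.8 + 39.4 + 34.1 + 13.0 + 19.6 + 27.0 + 17.4 + 18.4) / 8 = 209.7000 / 8 = 26.2125
UCL_R = D₄·R̄ = 2.114 × 26.2125 = 55.4132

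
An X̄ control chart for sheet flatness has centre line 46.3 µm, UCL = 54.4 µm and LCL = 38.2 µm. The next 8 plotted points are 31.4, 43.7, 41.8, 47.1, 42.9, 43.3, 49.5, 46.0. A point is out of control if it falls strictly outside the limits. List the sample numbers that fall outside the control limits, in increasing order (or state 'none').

1

Compare each point to [38.2, 54.4]: sample 1 = 31.4 < LCL.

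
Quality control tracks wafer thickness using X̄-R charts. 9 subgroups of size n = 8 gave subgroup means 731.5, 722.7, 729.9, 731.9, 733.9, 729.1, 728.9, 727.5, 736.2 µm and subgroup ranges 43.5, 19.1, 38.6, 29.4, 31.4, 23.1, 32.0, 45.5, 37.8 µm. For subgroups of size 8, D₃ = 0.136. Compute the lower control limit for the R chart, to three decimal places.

4.539

R̄ = (43.5 + 19.1 + 38.6 + 29.4 + 31.4 + 23.1 + 32.0 + 45.5 + 37.8) / 9 = 300.4000 / 9 = 33.3778
LCL_R = D₃·R̄ = 0.136 × 33.3778 = 4.5394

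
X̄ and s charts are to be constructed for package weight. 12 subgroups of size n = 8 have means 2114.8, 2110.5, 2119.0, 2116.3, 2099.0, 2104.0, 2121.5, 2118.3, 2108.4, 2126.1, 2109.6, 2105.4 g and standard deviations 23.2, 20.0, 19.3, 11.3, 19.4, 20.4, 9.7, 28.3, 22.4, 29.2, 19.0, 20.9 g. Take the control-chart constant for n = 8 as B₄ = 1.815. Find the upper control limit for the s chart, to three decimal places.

s̄ = (23.2 + 20.0 + 19.3 + 11.3 + 19.4 + 20.4 + 9.7 + 28.3 + 22.4 + 29.2 + 19.0 + 20.9) / 12 = 20.2583
UCL_s = B₄·s̄ = 1.815 × 20.2583 = 36.7689

36.769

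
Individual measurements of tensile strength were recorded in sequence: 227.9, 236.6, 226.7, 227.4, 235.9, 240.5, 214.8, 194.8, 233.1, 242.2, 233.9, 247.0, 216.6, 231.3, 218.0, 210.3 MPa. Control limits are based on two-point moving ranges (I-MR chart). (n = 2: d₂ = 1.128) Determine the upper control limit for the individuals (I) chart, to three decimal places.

265.078

X̄ = (227.9 + 236.6 + 226.7 + 227.4 + 235.9 + 240.5 + 214.8 + 194.8 + 233.1 + 242.2 + 233.9 + 247.0 + 216.6 + 231.3 + 218.0 + 210.3) / 16 = 227.3125
Moving ranges: 8.7, 9.9, 0.7, 8.5, 4.6, 25.7, 20.0, 38.3, 9.1, 8.3, 13.1, 30.4, 14.7, 13.3, 7.7; M̄R̄ = 213.0000 / 15 = 14.2000
UCL = X̄ + 3·M̄R̄/d₂ = 227.3125 + 3 × 14.2000 / 1.128 = 265.0785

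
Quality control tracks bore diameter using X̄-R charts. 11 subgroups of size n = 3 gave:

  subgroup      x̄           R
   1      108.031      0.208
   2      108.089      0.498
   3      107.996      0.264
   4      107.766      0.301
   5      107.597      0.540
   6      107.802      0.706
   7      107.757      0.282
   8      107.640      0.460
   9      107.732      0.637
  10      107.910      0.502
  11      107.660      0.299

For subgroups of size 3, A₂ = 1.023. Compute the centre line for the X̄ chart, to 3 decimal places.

107.816

X̄̄ = (108.031 + 108.089 + 107.996 + 107.766 + 107.597 + 107.802 + 107.757 + 107.640 + 107.732 + 107.910 + 107.660) / 11 = 1185.9800 / 11 = 107.8164
CL = X̄̄ = 107.8164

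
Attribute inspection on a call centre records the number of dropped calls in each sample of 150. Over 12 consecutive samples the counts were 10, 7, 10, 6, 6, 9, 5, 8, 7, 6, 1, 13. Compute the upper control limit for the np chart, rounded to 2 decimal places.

15.26

p̄ = Σdᵢ / (k·n) = 88 / (12 × 150) = 0.04889
UCL = np̄ + 3·√(np̄(1−p̄)) = 7.3333 + 3 × √(7.3333×0.95111) = 7.3333 + 3 × 2.6410 = 15.2563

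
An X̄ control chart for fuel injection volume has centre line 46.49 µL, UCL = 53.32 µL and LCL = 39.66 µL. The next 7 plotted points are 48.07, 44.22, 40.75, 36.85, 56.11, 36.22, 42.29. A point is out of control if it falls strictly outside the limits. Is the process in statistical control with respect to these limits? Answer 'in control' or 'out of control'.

Compare each point to [39.66, 53.32]: sample 4 = 36.85 < LCL; sample 5 = 56.11 > UCL; sample 6 = 36.22 < LCL.

out of control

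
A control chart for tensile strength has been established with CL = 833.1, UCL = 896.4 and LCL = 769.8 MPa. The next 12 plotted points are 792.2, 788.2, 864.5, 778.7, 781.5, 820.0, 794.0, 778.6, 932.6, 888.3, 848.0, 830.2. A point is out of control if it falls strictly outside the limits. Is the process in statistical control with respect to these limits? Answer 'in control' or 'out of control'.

out of control

Compare each point to [769.8, 896.4]: sample 9 = 932.6 > UCL.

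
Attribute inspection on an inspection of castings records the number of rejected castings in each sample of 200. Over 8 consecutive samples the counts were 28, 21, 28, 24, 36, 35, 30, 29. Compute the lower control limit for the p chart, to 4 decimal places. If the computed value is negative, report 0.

0.0698

p̄ = Σdᵢ / (k·n) = 231 / (8 × 200) = 0.14438
LCL = p̄ − 3·√(p̄(1−p̄)/n) = 0.14438 − 3 × 0.02485 = 0.06982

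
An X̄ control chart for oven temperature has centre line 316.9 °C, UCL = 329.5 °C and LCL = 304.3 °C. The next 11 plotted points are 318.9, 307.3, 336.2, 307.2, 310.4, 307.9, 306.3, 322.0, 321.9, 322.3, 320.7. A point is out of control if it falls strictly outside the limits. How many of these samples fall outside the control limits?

Compare each point to [304.3, 329.5]: sample 3 = 336.2 > UCL.

1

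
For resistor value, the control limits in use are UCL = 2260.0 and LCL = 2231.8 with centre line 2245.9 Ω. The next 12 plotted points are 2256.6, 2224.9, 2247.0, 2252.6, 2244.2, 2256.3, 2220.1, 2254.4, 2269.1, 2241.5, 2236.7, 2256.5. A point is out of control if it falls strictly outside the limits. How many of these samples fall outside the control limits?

Compare each point to [2231.8, 2260.0]: sample 2 = 2224.9 < LCL; sample 7 = 2220.1 < LCL; sample 9 = 2269.1 > UCL.

3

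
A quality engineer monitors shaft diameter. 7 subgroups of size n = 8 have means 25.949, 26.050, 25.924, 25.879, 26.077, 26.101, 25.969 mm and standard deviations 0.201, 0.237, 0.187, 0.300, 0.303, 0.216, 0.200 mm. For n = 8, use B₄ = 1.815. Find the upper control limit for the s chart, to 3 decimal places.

s̄ = (0.201 + 0.237 + 0.187 + 0.300 + 0.303 + 0.216 + 0.200) / 7 = 0.2349
UCL_s = B₄·s̄ = 1.815 × 0.2349 = 0.4263

0.426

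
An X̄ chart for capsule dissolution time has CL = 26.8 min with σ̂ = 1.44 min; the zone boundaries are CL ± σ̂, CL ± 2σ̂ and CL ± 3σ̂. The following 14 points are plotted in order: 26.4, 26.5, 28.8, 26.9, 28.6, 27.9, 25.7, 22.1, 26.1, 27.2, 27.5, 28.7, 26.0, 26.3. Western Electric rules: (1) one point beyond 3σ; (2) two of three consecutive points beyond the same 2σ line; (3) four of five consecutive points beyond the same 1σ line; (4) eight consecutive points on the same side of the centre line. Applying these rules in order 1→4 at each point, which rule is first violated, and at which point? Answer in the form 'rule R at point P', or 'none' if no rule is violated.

Zone of each point (C = within 1σ̂, B = 1σ̂–2σ̂, A = 2σ̂–3σ̂, * = beyond 3σ̂; sign = side of CL): 1:-C, 2:-C, 3:+B, 4:+C, 5:+B, 6:+C, 7:-C, 8:-*, 9:-C, 10:+C, 11:+C, 12:+B, 13:-C, 14:-C
Rule 1 (one point beyond the 3σ limits) is satisfied at point 8.

rule 1 at point 8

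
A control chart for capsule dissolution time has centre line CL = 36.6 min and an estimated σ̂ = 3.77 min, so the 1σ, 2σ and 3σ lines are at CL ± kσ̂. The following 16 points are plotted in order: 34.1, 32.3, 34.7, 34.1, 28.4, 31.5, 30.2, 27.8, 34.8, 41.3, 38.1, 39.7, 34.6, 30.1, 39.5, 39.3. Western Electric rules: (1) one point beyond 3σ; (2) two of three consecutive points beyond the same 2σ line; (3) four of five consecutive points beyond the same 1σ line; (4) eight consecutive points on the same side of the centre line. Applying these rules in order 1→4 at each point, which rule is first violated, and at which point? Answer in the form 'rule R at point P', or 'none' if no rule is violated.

rule 3 at point 8

Zone of each point (C = within 1σ̂, B = 1σ̂–2σ̂, A = 2σ̂–3σ̂, * = beyond 3σ̂; sign = side of CL): 1:-C, 2:-B, 3:-C, 4:-C, 5:-A, 6:-B, 7:-B, 8:-A, 9:-C, 10:+B, 11:+C, 12:+C, 13:-C, 14:-B, 15:+C, 16:+C
Rule 3 (four of five consecutive points beyond the same 1σ limit) is satisfied at point 8.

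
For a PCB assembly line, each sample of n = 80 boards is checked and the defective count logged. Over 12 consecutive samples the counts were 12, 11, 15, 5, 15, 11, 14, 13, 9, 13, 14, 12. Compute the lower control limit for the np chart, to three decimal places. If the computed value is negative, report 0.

2.419

p̄ = Σdᵢ / (k·n) = 144 / (12 × 80) = 0.15000
LCL = np̄ − 3·√(np̄(1−p̄)) = 12.0000 − 3 × 3.1937 = 2.4188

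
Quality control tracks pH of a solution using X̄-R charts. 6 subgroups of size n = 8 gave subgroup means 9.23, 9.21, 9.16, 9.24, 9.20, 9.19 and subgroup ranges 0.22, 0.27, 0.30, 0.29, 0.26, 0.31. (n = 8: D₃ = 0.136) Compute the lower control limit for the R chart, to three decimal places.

0.037

R̄ = (0.22 + 0.27 + 0.30 + 0.29 + 0.26 + 0.31) / 6 = 1.6500 / 6 = 0.2750
LCL_R = D₃·R̄ = 0.136 × 0.2750 = 0.0374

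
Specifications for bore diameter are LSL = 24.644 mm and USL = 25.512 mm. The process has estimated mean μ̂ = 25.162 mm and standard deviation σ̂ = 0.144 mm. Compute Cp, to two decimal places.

Cp = (USL − LSL) / (6σ̂) = (25.512 − 24.644) / (6 × 0.144) = 0.8680 / 0.8640 = 1.0046

1.00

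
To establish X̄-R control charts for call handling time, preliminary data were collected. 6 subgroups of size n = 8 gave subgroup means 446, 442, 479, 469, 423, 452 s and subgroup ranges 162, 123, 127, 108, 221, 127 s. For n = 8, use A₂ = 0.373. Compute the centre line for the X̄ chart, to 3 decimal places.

451.833

X̄̄ = (446 + 442 + 479 + 469 + 423 + 452) / 6 = 2711.0000 / 6 = 451.8333
CL = X̄̄ = 451.8333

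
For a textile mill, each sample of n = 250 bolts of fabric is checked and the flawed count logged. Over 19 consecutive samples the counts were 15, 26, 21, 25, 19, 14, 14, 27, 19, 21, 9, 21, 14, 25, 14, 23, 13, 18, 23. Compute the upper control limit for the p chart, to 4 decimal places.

p̄ = Σdᵢ / (k·n) = 361 / (19 × 250) = 0.07600
UCL = p̄ + 3·√(p̄(1−p̄)/n) = 0.07600 + 3 × √(0.07600×0.92400/250) = 0.07600 + 3 × 0.01676 = 0.12628

0.1263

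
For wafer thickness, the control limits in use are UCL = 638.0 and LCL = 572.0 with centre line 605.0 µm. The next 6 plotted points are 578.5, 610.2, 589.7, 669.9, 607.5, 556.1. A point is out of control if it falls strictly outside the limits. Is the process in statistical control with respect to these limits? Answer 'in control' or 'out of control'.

Compare each point to [572.0, 638.0]: sample 4 = 669.9 > UCL; sample 6 = 556.1 < LCL.

out of control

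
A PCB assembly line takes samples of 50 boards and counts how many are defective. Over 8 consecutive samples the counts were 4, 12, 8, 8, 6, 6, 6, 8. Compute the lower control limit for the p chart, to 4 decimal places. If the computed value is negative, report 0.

p̄ = Σdᵢ / (k·n) = 58 / (8 × 50) = 0.14500
LCL = p̄ − 3·√(p̄(1−p̄)/n) = 0.14500 − 3 × 0.04979 = -0.00438 → 0 (negative, so LCL = 0)

0.0000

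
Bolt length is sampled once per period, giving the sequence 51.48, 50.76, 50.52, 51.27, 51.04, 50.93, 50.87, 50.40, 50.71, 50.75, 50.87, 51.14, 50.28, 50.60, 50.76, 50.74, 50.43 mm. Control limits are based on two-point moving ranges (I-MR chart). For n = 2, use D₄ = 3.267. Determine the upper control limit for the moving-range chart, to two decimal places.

Moving ranges: 0.72, 0.24, 0.75, 0.23, 0.11, 0.06, 0.47, 0.31, 0.04, 0.12, 0.27, 0.86, 0.32, 0.16, 0.02, 0.31; M̄R̄ = 4.9900 / 16 = 0.3119
UCL_MR = D₄·M̄R̄ = 3.267 × 0.3119 = 1.0189

1.02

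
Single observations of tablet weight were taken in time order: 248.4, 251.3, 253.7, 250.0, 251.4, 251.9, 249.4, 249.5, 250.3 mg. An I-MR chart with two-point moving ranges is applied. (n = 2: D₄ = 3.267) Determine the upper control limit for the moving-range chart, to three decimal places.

5.840

Moving ranges: 2.9, 2.4, 3.7, 1.4, 0.5, 2.5, 0.1, 0.8; M̄R̄ = 14.3000 / 8 = 1.7875
UCL_MR = D₄·M̄R̄ = 3.267 × 1.7875 = 5.8398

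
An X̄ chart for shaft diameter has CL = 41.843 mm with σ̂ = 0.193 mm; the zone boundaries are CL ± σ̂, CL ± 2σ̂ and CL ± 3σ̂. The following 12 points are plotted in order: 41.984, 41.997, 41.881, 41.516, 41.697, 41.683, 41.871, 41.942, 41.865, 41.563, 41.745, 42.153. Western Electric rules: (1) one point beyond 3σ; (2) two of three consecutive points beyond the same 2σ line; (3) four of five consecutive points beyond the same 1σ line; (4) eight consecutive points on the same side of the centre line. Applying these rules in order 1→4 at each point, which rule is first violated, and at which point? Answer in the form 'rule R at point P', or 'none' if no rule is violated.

Zone of each point (C = within 1σ̂, B = 1σ̂–2σ̂, A = 2σ̂–3σ̂, * = beyond 3σ̂; sign = side of CL): 1:+C, 2:+C, 3:+C, 4:-B, 5:-C, 6:-C, 7:+C, 8:+C, 9:+C, 10:-B, 11:-C, 12:+B
No rule fires across all 12 points.

none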